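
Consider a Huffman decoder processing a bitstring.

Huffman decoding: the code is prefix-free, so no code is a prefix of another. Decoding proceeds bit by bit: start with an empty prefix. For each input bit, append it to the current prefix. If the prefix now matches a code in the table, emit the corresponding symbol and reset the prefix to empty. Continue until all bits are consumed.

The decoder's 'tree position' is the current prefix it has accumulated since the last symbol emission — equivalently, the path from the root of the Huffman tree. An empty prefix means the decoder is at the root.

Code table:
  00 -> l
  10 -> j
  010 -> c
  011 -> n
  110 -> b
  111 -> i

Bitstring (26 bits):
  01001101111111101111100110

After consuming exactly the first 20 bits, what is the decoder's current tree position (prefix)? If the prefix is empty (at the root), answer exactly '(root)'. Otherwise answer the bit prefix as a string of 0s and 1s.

Bit 0: prefix='0' (no match yet)
Bit 1: prefix='01' (no match yet)
Bit 2: prefix='010' -> emit 'c', reset
Bit 3: prefix='0' (no match yet)
Bit 4: prefix='01' (no match yet)
Bit 5: prefix='011' -> emit 'n', reset
Bit 6: prefix='0' (no match yet)
Bit 7: prefix='01' (no match yet)
Bit 8: prefix='011' -> emit 'n', reset
Bit 9: prefix='1' (no match yet)
Bit 10: prefix='11' (no match yet)
Bit 11: prefix='111' -> emit 'i', reset
Bit 12: prefix='1' (no match yet)
Bit 13: prefix='11' (no match yet)
Bit 14: prefix='111' -> emit 'i', reset
Bit 15: prefix='0' (no match yet)
Bit 16: prefix='01' (no match yet)
Bit 17: prefix='011' -> emit 'n', reset
Bit 18: prefix='1' (no match yet)
Bit 19: prefix='11' (no match yet)

Answer: 11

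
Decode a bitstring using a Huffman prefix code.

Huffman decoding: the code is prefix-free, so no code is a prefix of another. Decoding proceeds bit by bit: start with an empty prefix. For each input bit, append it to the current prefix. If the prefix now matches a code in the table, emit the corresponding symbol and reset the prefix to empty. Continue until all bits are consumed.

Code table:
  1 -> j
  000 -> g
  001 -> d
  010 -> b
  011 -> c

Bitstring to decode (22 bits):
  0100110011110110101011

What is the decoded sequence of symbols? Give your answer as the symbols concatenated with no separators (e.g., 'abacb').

Answer: bcdjjjcbjc

Derivation:
Bit 0: prefix='0' (no match yet)
Bit 1: prefix='01' (no match yet)
Bit 2: prefix='010' -> emit 'b', reset
Bit 3: prefix='0' (no match yet)
Bit 4: prefix='01' (no match yet)
Bit 5: prefix='011' -> emit 'c', reset
Bit 6: prefix='0' (no match yet)
Bit 7: prefix='00' (no match yet)
Bit 8: prefix='001' -> emit 'd', reset
Bit 9: prefix='1' -> emit 'j', reset
Bit 10: prefix='1' -> emit 'j', reset
Bit 11: prefix='1' -> emit 'j', reset
Bit 12: prefix='0' (no match yet)
Bit 13: prefix='01' (no match yet)
Bit 14: prefix='011' -> emit 'c', reset
Bit 15: prefix='0' (no match yet)
Bit 16: prefix='01' (no match yet)
Bit 17: prefix='010' -> emit 'b', reset
Bit 18: prefix='1' -> emit 'j', reset
Bit 19: prefix='0' (no match yet)
Bit 20: prefix='01' (no match yet)
Bit 21: prefix='011' -> emit 'c', reset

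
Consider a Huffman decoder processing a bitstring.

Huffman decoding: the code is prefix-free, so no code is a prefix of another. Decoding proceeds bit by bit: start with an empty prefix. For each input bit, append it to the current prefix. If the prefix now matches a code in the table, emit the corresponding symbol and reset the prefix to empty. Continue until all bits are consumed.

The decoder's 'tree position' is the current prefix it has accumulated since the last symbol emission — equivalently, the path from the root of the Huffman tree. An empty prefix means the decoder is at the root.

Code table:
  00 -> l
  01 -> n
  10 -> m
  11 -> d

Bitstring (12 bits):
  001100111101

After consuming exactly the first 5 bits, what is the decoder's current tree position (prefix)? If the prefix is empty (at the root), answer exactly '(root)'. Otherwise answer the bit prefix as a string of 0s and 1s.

Answer: 0

Derivation:
Bit 0: prefix='0' (no match yet)
Bit 1: prefix='00' -> emit 'l', reset
Bit 2: prefix='1' (no match yet)
Bit 3: prefix='11' -> emit 'd', reset
Bit 4: prefix='0' (no match yet)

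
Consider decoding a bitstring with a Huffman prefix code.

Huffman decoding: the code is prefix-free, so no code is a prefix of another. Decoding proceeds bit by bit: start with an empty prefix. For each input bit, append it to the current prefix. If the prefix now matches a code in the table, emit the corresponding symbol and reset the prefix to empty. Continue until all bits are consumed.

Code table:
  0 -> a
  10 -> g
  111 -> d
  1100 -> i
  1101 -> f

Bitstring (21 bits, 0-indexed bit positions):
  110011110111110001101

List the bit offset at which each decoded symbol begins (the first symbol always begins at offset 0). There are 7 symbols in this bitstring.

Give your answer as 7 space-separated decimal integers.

Answer: 0 4 7 9 12 16 17

Derivation:
Bit 0: prefix='1' (no match yet)
Bit 1: prefix='11' (no match yet)
Bit 2: prefix='110' (no match yet)
Bit 3: prefix='1100' -> emit 'i', reset
Bit 4: prefix='1' (no match yet)
Bit 5: prefix='11' (no match yet)
Bit 6: prefix='111' -> emit 'd', reset
Bit 7: prefix='1' (no match yet)
Bit 8: prefix='10' -> emit 'g', reset
Bit 9: prefix='1' (no match yet)
Bit 10: prefix='11' (no match yet)
Bit 11: prefix='111' -> emit 'd', reset
Bit 12: prefix='1' (no match yet)
Bit 13: prefix='11' (no match yet)
Bit 14: prefix='110' (no match yet)
Bit 15: prefix='1100' -> emit 'i', reset
Bit 16: prefix='0' -> emit 'a', reset
Bit 17: prefix='1' (no match yet)
Bit 18: prefix='11' (no match yet)
Bit 19: prefix='110' (no match yet)
Bit 20: prefix='1101' -> emit 'f', reset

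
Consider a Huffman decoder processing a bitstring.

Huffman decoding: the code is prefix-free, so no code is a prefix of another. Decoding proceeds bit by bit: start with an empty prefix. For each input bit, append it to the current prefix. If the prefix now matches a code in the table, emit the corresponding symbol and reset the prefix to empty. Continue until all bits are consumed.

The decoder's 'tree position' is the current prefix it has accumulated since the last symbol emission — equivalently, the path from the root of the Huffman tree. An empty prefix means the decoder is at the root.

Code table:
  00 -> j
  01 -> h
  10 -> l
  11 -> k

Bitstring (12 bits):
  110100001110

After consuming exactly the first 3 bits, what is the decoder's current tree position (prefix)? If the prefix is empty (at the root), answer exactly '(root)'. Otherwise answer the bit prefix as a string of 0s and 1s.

Answer: 0

Derivation:
Bit 0: prefix='1' (no match yet)
Bit 1: prefix='11' -> emit 'k', reset
Bit 2: prefix='0' (no match yet)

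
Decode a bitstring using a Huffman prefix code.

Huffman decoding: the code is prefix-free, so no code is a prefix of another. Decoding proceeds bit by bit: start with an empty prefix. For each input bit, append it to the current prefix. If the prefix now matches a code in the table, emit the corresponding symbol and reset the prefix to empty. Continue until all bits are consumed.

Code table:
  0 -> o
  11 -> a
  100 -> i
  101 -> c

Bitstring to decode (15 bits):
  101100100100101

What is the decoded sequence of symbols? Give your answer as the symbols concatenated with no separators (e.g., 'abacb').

Bit 0: prefix='1' (no match yet)
Bit 1: prefix='10' (no match yet)
Bit 2: prefix='101' -> emit 'c', reset
Bit 3: prefix='1' (no match yet)
Bit 4: prefix='10' (no match yet)
Bit 5: prefix='100' -> emit 'i', reset
Bit 6: prefix='1' (no match yet)
Bit 7: prefix='10' (no match yet)
Bit 8: prefix='100' -> emit 'i', reset
Bit 9: prefix='1' (no match yet)
Bit 10: prefix='10' (no match yet)
Bit 11: prefix='100' -> emit 'i', reset
Bit 12: prefix='1' (no match yet)
Bit 13: prefix='10' (no match yet)
Bit 14: prefix='101' -> emit 'c', reset

Answer: ciiic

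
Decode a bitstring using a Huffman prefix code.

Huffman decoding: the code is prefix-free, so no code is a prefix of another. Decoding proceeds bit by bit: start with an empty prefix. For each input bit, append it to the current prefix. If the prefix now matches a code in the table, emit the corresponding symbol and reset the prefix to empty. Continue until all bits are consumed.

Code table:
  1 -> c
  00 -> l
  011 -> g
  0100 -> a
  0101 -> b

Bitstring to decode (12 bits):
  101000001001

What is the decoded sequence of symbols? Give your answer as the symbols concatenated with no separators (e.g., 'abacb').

Bit 0: prefix='1' -> emit 'c', reset
Bit 1: prefix='0' (no match yet)
Bit 2: prefix='01' (no match yet)
Bit 3: prefix='010' (no match yet)
Bit 4: prefix='0100' -> emit 'a', reset
Bit 5: prefix='0' (no match yet)
Bit 6: prefix='00' -> emit 'l', reset
Bit 7: prefix='0' (no match yet)
Bit 8: prefix='01' (no match yet)
Bit 9: prefix='010' (no match yet)
Bit 10: prefix='0100' -> emit 'a', reset
Bit 11: prefix='1' -> emit 'c', reset

Answer: calac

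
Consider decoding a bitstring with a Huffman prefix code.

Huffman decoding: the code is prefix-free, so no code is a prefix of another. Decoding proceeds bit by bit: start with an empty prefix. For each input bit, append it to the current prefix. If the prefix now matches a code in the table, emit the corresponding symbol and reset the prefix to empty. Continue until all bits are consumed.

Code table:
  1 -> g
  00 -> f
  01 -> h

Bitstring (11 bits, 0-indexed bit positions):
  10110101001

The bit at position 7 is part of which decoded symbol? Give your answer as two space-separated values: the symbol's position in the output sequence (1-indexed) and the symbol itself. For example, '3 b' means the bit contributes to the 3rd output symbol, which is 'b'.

Answer: 5 h

Derivation:
Bit 0: prefix='1' -> emit 'g', reset
Bit 1: prefix='0' (no match yet)
Bit 2: prefix='01' -> emit 'h', reset
Bit 3: prefix='1' -> emit 'g', reset
Bit 4: prefix='0' (no match yet)
Bit 5: prefix='01' -> emit 'h', reset
Bit 6: prefix='0' (no match yet)
Bit 7: prefix='01' -> emit 'h', reset
Bit 8: prefix='0' (no match yet)
Bit 9: prefix='00' -> emit 'f', reset
Bit 10: prefix='1' -> emit 'g', reset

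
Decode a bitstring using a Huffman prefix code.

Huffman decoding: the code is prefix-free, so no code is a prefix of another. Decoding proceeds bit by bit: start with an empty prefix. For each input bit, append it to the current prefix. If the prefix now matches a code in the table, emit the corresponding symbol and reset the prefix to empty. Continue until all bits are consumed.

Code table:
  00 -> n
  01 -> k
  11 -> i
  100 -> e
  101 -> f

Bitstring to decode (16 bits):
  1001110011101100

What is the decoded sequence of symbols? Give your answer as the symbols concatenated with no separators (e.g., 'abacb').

Bit 0: prefix='1' (no match yet)
Bit 1: prefix='10' (no match yet)
Bit 2: prefix='100' -> emit 'e', reset
Bit 3: prefix='1' (no match yet)
Bit 4: prefix='11' -> emit 'i', reset
Bit 5: prefix='1' (no match yet)
Bit 6: prefix='10' (no match yet)
Bit 7: prefix='100' -> emit 'e', reset
Bit 8: prefix='1' (no match yet)
Bit 9: prefix='11' -> emit 'i', reset
Bit 10: prefix='1' (no match yet)
Bit 11: prefix='10' (no match yet)
Bit 12: prefix='101' -> emit 'f', reset
Bit 13: prefix='1' (no match yet)
Bit 14: prefix='10' (no match yet)
Bit 15: prefix='100' -> emit 'e', reset

Answer: eieife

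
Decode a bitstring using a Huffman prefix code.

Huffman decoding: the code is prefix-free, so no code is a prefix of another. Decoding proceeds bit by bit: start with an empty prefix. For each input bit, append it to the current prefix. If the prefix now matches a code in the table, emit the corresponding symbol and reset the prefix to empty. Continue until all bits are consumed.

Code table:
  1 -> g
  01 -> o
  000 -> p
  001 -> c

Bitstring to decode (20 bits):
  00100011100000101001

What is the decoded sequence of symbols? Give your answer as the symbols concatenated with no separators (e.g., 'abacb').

Answer: cpgggpcoc

Derivation:
Bit 0: prefix='0' (no match yet)
Bit 1: prefix='00' (no match yet)
Bit 2: prefix='001' -> emit 'c', reset
Bit 3: prefix='0' (no match yet)
Bit 4: prefix='00' (no match yet)
Bit 5: prefix='000' -> emit 'p', reset
Bit 6: prefix='1' -> emit 'g', reset
Bit 7: prefix='1' -> emit 'g', reset
Bit 8: prefix='1' -> emit 'g', reset
Bit 9: prefix='0' (no match yet)
Bit 10: prefix='00' (no match yet)
Bit 11: prefix='000' -> emit 'p', reset
Bit 12: prefix='0' (no match yet)
Bit 13: prefix='00' (no match yet)
Bit 14: prefix='001' -> emit 'c', reset
Bit 15: prefix='0' (no match yet)
Bit 16: prefix='01' -> emit 'o', reset
Bit 17: prefix='0' (no match yet)
Bit 18: prefix='00' (no match yet)
Bit 19: prefix='001' -> emit 'c', reset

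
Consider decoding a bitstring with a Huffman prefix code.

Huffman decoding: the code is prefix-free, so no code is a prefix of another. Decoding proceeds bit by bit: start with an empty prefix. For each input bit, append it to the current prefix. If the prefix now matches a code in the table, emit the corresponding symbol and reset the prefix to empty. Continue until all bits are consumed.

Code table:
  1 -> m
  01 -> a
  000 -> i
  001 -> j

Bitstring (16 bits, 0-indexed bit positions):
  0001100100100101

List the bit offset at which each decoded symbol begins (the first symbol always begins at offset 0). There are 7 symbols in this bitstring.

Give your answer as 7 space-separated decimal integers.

Answer: 0 3 4 5 8 11 14

Derivation:
Bit 0: prefix='0' (no match yet)
Bit 1: prefix='00' (no match yet)
Bit 2: prefix='000' -> emit 'i', reset
Bit 3: prefix='1' -> emit 'm', reset
Bit 4: prefix='1' -> emit 'm', reset
Bit 5: prefix='0' (no match yet)
Bit 6: prefix='00' (no match yet)
Bit 7: prefix='001' -> emit 'j', reset
Bit 8: prefix='0' (no match yet)
Bit 9: prefix='00' (no match yet)
Bit 10: prefix='001' -> emit 'j', reset
Bit 11: prefix='0' (no match yet)
Bit 12: prefix='00' (no match yet)
Bit 13: prefix='001' -> emit 'j', reset
Bit 14: prefix='0' (no match yet)
Bit 15: prefix='01' -> emit 'a', reset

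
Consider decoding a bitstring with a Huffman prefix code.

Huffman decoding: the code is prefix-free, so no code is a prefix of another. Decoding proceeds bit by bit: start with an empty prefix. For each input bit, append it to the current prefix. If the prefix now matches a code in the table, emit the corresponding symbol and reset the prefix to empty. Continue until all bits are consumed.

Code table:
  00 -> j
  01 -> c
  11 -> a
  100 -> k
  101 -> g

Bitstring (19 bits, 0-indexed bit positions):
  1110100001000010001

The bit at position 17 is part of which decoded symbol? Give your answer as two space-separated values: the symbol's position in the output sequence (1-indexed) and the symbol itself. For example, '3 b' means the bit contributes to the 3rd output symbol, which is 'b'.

Bit 0: prefix='1' (no match yet)
Bit 1: prefix='11' -> emit 'a', reset
Bit 2: prefix='1' (no match yet)
Bit 3: prefix='10' (no match yet)
Bit 4: prefix='101' -> emit 'g', reset
Bit 5: prefix='0' (no match yet)
Bit 6: prefix='00' -> emit 'j', reset
Bit 7: prefix='0' (no match yet)
Bit 8: prefix='00' -> emit 'j', reset
Bit 9: prefix='1' (no match yet)
Bit 10: prefix='10' (no match yet)
Bit 11: prefix='100' -> emit 'k', reset
Bit 12: prefix='0' (no match yet)
Bit 13: prefix='00' -> emit 'j', reset
Bit 14: prefix='1' (no match yet)
Bit 15: prefix='10' (no match yet)
Bit 16: prefix='100' -> emit 'k', reset
Bit 17: prefix='0' (no match yet)
Bit 18: prefix='01' -> emit 'c', reset

Answer: 8 c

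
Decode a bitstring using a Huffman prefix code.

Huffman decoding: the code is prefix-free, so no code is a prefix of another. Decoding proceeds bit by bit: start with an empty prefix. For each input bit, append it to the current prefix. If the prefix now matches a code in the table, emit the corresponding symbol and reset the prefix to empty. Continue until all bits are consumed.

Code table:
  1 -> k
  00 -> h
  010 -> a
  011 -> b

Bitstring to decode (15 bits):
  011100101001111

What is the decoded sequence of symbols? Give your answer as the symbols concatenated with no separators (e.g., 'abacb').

Answer: bkhkabkk

Derivation:
Bit 0: prefix='0' (no match yet)
Bit 1: prefix='01' (no match yet)
Bit 2: prefix='011' -> emit 'b', reset
Bit 3: prefix='1' -> emit 'k', reset
Bit 4: prefix='0' (no match yet)
Bit 5: prefix='00' -> emit 'h', reset
Bit 6: prefix='1' -> emit 'k', reset
Bit 7: prefix='0' (no match yet)
Bit 8: prefix='01' (no match yet)
Bit 9: prefix='010' -> emit 'a', reset
Bit 10: prefix='0' (no match yet)
Bit 11: prefix='01' (no match yet)
Bit 12: prefix='011' -> emit 'b', reset
Bit 13: prefix='1' -> emit 'k', reset
Bit 14: prefix='1' -> emit 'k', reset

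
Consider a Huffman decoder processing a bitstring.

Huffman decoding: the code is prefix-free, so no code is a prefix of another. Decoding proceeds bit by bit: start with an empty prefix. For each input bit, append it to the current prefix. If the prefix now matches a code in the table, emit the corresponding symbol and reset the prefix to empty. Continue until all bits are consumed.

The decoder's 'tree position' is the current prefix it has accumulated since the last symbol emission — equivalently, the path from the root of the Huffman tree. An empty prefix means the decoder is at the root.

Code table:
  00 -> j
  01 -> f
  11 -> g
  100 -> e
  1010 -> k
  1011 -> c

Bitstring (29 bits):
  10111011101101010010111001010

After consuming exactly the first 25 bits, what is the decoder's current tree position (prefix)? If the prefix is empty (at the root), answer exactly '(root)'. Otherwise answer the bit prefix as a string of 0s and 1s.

Answer: (root)

Derivation:
Bit 0: prefix='1' (no match yet)
Bit 1: prefix='10' (no match yet)
Bit 2: prefix='101' (no match yet)
Bit 3: prefix='1011' -> emit 'c', reset
Bit 4: prefix='1' (no match yet)
Bit 5: prefix='10' (no match yet)
Bit 6: prefix='101' (no match yet)
Bit 7: prefix='1011' -> emit 'c', reset
Bit 8: prefix='1' (no match yet)
Bit 9: prefix='10' (no match yet)
Bit 10: prefix='101' (no match yet)
Bit 11: prefix='1011' -> emit 'c', reset
Bit 12: prefix='0' (no match yet)
Bit 13: prefix='01' -> emit 'f', reset
Bit 14: prefix='0' (no match yet)
Bit 15: prefix='01' -> emit 'f', reset
Bit 16: prefix='0' (no match yet)
Bit 17: prefix='00' -> emit 'j', reset
Bit 18: prefix='1' (no match yet)
Bit 19: prefix='10' (no match yet)
Bit 20: prefix='101' (no match yet)
Bit 21: prefix='1011' -> emit 'c', reset
Bit 22: prefix='1' (no match yet)
Bit 23: prefix='10' (no match yet)
Bit 24: prefix='100' -> emit 'e', reset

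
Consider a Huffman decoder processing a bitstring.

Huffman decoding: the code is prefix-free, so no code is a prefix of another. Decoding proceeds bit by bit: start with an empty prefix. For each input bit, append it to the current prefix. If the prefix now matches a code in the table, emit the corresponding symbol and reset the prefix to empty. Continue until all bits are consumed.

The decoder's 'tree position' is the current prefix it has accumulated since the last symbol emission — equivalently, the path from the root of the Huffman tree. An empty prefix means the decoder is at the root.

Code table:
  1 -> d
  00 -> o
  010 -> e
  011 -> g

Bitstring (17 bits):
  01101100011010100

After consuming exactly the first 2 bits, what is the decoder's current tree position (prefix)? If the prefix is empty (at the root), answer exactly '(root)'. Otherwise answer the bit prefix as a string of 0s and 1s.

Answer: 01

Derivation:
Bit 0: prefix='0' (no match yet)
Bit 1: prefix='01' (no match yet)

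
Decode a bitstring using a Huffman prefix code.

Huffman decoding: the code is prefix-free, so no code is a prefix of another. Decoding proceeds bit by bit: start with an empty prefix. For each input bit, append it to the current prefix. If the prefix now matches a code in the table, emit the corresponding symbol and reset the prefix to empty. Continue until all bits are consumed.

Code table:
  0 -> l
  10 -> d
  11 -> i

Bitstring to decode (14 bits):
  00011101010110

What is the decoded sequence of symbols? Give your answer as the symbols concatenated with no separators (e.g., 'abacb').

Answer: lllidddil

Derivation:
Bit 0: prefix='0' -> emit 'l', reset
Bit 1: prefix='0' -> emit 'l', reset
Bit 2: prefix='0' -> emit 'l', reset
Bit 3: prefix='1' (no match yet)
Bit 4: prefix='11' -> emit 'i', reset
Bit 5: prefix='1' (no match yet)
Bit 6: prefix='10' -> emit 'd', reset
Bit 7: prefix='1' (no match yet)
Bit 8: prefix='10' -> emit 'd', reset
Bit 9: prefix='1' (no match yet)
Bit 10: prefix='10' -> emit 'd', reset
Bit 11: prefix='1' (no match yet)
Bit 12: prefix='11' -> emit 'i', reset
Bit 13: prefix='0' -> emit 'l', reset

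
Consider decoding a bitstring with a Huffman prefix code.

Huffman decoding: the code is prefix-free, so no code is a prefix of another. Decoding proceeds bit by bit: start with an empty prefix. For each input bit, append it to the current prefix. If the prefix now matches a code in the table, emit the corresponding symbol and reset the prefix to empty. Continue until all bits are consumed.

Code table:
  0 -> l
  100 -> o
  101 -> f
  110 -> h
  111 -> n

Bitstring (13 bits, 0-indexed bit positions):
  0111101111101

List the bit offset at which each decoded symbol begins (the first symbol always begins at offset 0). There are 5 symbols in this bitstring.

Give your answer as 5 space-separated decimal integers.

Bit 0: prefix='0' -> emit 'l', reset
Bit 1: prefix='1' (no match yet)
Bit 2: prefix='11' (no match yet)
Bit 3: prefix='111' -> emit 'n', reset
Bit 4: prefix='1' (no match yet)
Bit 5: prefix='10' (no match yet)
Bit 6: prefix='101' -> emit 'f', reset
Bit 7: prefix='1' (no match yet)
Bit 8: prefix='11' (no match yet)
Bit 9: prefix='111' -> emit 'n', reset
Bit 10: prefix='1' (no match yet)
Bit 11: prefix='10' (no match yet)
Bit 12: prefix='101' -> emit 'f', reset

Answer: 0 1 4 7 10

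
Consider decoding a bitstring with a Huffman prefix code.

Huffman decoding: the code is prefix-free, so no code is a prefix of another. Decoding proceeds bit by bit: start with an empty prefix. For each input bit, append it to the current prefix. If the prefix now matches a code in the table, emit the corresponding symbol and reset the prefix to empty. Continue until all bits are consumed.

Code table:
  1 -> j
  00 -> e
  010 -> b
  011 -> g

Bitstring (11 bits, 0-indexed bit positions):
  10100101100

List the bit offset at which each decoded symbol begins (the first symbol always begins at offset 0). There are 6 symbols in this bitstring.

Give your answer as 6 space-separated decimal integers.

Answer: 0 1 4 7 8 9

Derivation:
Bit 0: prefix='1' -> emit 'j', reset
Bit 1: prefix='0' (no match yet)
Bit 2: prefix='01' (no match yet)
Bit 3: prefix='010' -> emit 'b', reset
Bit 4: prefix='0' (no match yet)
Bit 5: prefix='01' (no match yet)
Bit 6: prefix='010' -> emit 'b', reset
Bit 7: prefix='1' -> emit 'j', reset
Bit 8: prefix='1' -> emit 'j', reset
Bit 9: prefix='0' (no match yet)
Bit 10: prefix='00' -> emit 'e', reset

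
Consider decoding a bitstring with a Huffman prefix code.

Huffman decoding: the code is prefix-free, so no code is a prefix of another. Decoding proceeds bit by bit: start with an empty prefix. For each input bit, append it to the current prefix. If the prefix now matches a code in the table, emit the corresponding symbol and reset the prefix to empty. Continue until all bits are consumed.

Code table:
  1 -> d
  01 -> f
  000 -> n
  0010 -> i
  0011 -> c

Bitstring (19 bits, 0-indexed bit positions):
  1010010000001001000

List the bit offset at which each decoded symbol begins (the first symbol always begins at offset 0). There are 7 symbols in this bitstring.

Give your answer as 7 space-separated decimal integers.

Bit 0: prefix='1' -> emit 'd', reset
Bit 1: prefix='0' (no match yet)
Bit 2: prefix='01' -> emit 'f', reset
Bit 3: prefix='0' (no match yet)
Bit 4: prefix='00' (no match yet)
Bit 5: prefix='001' (no match yet)
Bit 6: prefix='0010' -> emit 'i', reset
Bit 7: prefix='0' (no match yet)
Bit 8: prefix='00' (no match yet)
Bit 9: prefix='000' -> emit 'n', reset
Bit 10: prefix='0' (no match yet)
Bit 11: prefix='00' (no match yet)
Bit 12: prefix='001' (no match yet)
Bit 13: prefix='0010' -> emit 'i', reset
Bit 14: prefix='0' (no match yet)
Bit 15: prefix='01' -> emit 'f', reset
Bit 16: prefix='0' (no match yet)
Bit 17: prefix='00' (no match yet)
Bit 18: prefix='000' -> emit 'n', reset

Answer: 0 1 3 7 10 14 16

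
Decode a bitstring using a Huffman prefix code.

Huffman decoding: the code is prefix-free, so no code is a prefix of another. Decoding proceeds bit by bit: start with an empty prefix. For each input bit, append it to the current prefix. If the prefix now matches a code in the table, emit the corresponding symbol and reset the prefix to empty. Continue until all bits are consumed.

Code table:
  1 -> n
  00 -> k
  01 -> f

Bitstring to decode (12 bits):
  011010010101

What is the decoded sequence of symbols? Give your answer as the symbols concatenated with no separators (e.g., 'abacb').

Answer: fnfknff

Derivation:
Bit 0: prefix='0' (no match yet)
Bit 1: prefix='01' -> emit 'f', reset
Bit 2: prefix='1' -> emit 'n', reset
Bit 3: prefix='0' (no match yet)
Bit 4: prefix='01' -> emit 'f', reset
Bit 5: prefix='0' (no match yet)
Bit 6: prefix='00' -> emit 'k', reset
Bit 7: prefix='1' -> emit 'n', reset
Bit 8: prefix='0' (no match yet)
Bit 9: prefix='01' -> emit 'f', reset
Bit 10: prefix='0' (no match yet)
Bit 11: prefix='01' -> emit 'f', reset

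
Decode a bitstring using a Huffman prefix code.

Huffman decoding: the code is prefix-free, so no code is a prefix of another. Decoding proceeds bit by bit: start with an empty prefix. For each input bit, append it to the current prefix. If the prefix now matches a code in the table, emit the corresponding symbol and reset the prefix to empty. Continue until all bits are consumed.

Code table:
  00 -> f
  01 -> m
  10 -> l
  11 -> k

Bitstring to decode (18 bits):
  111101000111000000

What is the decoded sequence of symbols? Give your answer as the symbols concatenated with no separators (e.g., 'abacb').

Bit 0: prefix='1' (no match yet)
Bit 1: prefix='11' -> emit 'k', reset
Bit 2: prefix='1' (no match yet)
Bit 3: prefix='11' -> emit 'k', reset
Bit 4: prefix='0' (no match yet)
Bit 5: prefix='01' -> emit 'm', reset
Bit 6: prefix='0' (no match yet)
Bit 7: prefix='00' -> emit 'f', reset
Bit 8: prefix='0' (no match yet)
Bit 9: prefix='01' -> emit 'm', reset
Bit 10: prefix='1' (no match yet)
Bit 11: prefix='11' -> emit 'k', reset
Bit 12: prefix='0' (no match yet)
Bit 13: prefix='00' -> emit 'f', reset
Bit 14: prefix='0' (no match yet)
Bit 15: prefix='00' -> emit 'f', reset
Bit 16: prefix='0' (no match yet)
Bit 17: prefix='00' -> emit 'f', reset

Answer: kkmfmkfff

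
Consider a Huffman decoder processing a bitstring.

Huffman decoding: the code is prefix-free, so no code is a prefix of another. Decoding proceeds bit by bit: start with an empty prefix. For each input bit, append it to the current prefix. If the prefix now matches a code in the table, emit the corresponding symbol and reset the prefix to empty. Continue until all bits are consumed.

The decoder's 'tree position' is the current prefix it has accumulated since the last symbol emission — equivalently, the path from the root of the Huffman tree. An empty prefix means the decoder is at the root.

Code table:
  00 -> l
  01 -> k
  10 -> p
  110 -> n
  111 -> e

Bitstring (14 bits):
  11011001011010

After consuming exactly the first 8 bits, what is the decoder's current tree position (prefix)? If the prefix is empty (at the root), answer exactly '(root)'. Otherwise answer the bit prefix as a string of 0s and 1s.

Bit 0: prefix='1' (no match yet)
Bit 1: prefix='11' (no match yet)
Bit 2: prefix='110' -> emit 'n', reset
Bit 3: prefix='1' (no match yet)
Bit 4: prefix='11' (no match yet)
Bit 5: prefix='110' -> emit 'n', reset
Bit 6: prefix='0' (no match yet)
Bit 7: prefix='01' -> emit 'k', reset

Answer: (root)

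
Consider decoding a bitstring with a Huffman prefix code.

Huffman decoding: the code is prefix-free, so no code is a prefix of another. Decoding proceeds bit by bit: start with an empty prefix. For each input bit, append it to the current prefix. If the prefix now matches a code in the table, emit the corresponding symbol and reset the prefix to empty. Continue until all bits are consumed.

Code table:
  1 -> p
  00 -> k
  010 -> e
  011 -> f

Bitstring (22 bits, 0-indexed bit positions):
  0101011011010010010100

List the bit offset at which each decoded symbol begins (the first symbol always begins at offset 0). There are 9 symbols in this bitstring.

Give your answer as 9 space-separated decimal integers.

Bit 0: prefix='0' (no match yet)
Bit 1: prefix='01' (no match yet)
Bit 2: prefix='010' -> emit 'e', reset
Bit 3: prefix='1' -> emit 'p', reset
Bit 4: prefix='0' (no match yet)
Bit 5: prefix='01' (no match yet)
Bit 6: prefix='011' -> emit 'f', reset
Bit 7: prefix='0' (no match yet)
Bit 8: prefix='01' (no match yet)
Bit 9: prefix='011' -> emit 'f', reset
Bit 10: prefix='0' (no match yet)
Bit 11: prefix='01' (no match yet)
Bit 12: prefix='010' -> emit 'e', reset
Bit 13: prefix='0' (no match yet)
Bit 14: prefix='01' (no match yet)
Bit 15: prefix='010' -> emit 'e', reset
Bit 16: prefix='0' (no match yet)
Bit 17: prefix='01' (no match yet)
Bit 18: prefix='010' -> emit 'e', reset
Bit 19: prefix='1' -> emit 'p', reset
Bit 20: prefix='0' (no match yet)
Bit 21: prefix='00' -> emit 'k', reset

Answer: 0 3 4 7 10 13 16 19 20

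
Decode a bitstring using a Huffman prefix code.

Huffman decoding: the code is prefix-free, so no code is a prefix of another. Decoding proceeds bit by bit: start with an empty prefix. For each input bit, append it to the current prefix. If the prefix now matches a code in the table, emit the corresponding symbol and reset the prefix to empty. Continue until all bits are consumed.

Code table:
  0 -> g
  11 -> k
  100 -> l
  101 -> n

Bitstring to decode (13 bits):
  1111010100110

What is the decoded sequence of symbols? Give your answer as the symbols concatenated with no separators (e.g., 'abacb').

Answer: kkgnggkg

Derivation:
Bit 0: prefix='1' (no match yet)
Bit 1: prefix='11' -> emit 'k', reset
Bit 2: prefix='1' (no match yet)
Bit 3: prefix='11' -> emit 'k', reset
Bit 4: prefix='0' -> emit 'g', reset
Bit 5: prefix='1' (no match yet)
Bit 6: prefix='10' (no match yet)
Bit 7: prefix='101' -> emit 'n', reset
Bit 8: prefix='0' -> emit 'g', reset
Bit 9: prefix='0' -> emit 'g', reset
Bit 10: prefix='1' (no match yet)
Bit 11: prefix='11' -> emit 'k', reset
Bit 12: prefix='0' -> emit 'g', reset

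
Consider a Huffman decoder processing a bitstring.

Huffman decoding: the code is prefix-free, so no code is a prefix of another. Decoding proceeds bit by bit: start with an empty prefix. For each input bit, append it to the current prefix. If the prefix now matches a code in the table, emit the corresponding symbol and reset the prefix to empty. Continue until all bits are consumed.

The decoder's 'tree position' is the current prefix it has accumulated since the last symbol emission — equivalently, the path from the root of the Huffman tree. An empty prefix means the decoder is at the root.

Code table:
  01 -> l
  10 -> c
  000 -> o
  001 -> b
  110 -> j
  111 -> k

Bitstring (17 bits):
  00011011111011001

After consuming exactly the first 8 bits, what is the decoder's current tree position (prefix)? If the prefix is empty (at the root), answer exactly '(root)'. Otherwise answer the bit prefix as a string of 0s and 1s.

Answer: 11

Derivation:
Bit 0: prefix='0' (no match yet)
Bit 1: prefix='00' (no match yet)
Bit 2: prefix='000' -> emit 'o', reset
Bit 3: prefix='1' (no match yet)
Bit 4: prefix='11' (no match yet)
Bit 5: prefix='110' -> emit 'j', reset
Bit 6: prefix='1' (no match yet)
Bit 7: prefix='11' (no match yet)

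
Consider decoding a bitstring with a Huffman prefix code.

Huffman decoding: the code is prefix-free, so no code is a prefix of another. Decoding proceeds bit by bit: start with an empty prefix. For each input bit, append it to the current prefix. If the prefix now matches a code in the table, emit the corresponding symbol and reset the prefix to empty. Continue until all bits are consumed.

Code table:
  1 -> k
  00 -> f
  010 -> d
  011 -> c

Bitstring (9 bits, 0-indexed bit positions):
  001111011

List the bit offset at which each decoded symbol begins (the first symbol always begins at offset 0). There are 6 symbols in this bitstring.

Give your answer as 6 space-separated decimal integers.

Answer: 0 2 3 4 5 6

Derivation:
Bit 0: prefix='0' (no match yet)
Bit 1: prefix='00' -> emit 'f', reset
Bit 2: prefix='1' -> emit 'k', reset
Bit 3: prefix='1' -> emit 'k', reset
Bit 4: prefix='1' -> emit 'k', reset
Bit 5: prefix='1' -> emit 'k', reset
Bit 6: prefix='0' (no match yet)
Bit 7: prefix='01' (no match yet)
Bit 8: prefix='011' -> emit 'c', reset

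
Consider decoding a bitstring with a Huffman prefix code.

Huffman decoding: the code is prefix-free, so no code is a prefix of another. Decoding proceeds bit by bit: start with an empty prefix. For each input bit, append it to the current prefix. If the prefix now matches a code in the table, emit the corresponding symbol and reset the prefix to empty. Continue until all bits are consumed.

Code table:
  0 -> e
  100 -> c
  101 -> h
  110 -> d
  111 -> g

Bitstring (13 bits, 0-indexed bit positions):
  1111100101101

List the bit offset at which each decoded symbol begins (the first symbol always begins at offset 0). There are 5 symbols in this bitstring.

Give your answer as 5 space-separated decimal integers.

Answer: 0 3 6 7 10

Derivation:
Bit 0: prefix='1' (no match yet)
Bit 1: prefix='11' (no match yet)
Bit 2: prefix='111' -> emit 'g', reset
Bit 3: prefix='1' (no match yet)
Bit 4: prefix='11' (no match yet)
Bit 5: prefix='110' -> emit 'd', reset
Bit 6: prefix='0' -> emit 'e', reset
Bit 7: prefix='1' (no match yet)
Bit 8: prefix='10' (no match yet)
Bit 9: prefix='101' -> emit 'h', reset
Bit 10: prefix='1' (no match yet)
Bit 11: prefix='10' (no match yet)
Bit 12: prefix='101' -> emit 'h', reset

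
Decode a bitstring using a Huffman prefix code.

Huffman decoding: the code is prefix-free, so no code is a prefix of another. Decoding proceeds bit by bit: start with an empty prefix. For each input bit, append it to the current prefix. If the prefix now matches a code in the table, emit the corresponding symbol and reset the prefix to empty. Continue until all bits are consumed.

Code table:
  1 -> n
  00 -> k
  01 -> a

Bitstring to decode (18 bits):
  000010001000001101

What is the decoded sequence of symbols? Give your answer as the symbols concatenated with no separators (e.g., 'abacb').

Bit 0: prefix='0' (no match yet)
Bit 1: prefix='00' -> emit 'k', reset
Bit 2: prefix='0' (no match yet)
Bit 3: prefix='00' -> emit 'k', reset
Bit 4: prefix='1' -> emit 'n', reset
Bit 5: prefix='0' (no match yet)
Bit 6: prefix='00' -> emit 'k', reset
Bit 7: prefix='0' (no match yet)
Bit 8: prefix='01' -> emit 'a', reset
Bit 9: prefix='0' (no match yet)
Bit 10: prefix='00' -> emit 'k', reset
Bit 11: prefix='0' (no match yet)
Bit 12: prefix='00' -> emit 'k', reset
Bit 13: prefix='0' (no match yet)
Bit 14: prefix='01' -> emit 'a', reset
Bit 15: prefix='1' -> emit 'n', reset
Bit 16: prefix='0' (no match yet)
Bit 17: prefix='01' -> emit 'a', reset

Answer: kknkakkana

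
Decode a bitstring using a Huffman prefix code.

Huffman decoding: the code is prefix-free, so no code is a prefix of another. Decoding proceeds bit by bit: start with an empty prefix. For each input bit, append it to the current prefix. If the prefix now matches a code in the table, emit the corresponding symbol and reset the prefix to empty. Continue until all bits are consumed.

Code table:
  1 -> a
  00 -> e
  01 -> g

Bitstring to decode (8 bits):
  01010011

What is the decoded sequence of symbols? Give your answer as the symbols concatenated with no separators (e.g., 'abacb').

Answer: ggeaa

Derivation:
Bit 0: prefix='0' (no match yet)
Bit 1: prefix='01' -> emit 'g', reset
Bit 2: prefix='0' (no match yet)
Bit 3: prefix='01' -> emit 'g', reset
Bit 4: prefix='0' (no match yet)
Bit 5: prefix='00' -> emit 'e', reset
Bit 6: prefix='1' -> emit 'a', reset
Bit 7: prefix='1' -> emit 'a', reset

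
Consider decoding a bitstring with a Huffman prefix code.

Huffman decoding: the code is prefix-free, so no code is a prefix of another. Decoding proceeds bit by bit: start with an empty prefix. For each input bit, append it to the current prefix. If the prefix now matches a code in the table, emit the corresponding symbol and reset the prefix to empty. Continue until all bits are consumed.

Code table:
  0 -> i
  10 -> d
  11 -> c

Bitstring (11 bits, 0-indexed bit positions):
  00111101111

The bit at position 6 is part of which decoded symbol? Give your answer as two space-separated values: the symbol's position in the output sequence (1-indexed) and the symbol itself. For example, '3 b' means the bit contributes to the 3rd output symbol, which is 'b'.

Answer: 5 i

Derivation:
Bit 0: prefix='0' -> emit 'i', reset
Bit 1: prefix='0' -> emit 'i', reset
Bit 2: prefix='1' (no match yet)
Bit 3: prefix='11' -> emit 'c', reset
Bit 4: prefix='1' (no match yet)
Bit 5: prefix='11' -> emit 'c', reset
Bit 6: prefix='0' -> emit 'i', reset
Bit 7: prefix='1' (no match yet)
Bit 8: prefix='11' -> emit 'c', reset
Bit 9: prefix='1' (no match yet)
Bit 10: prefix='11' -> emit 'c', reset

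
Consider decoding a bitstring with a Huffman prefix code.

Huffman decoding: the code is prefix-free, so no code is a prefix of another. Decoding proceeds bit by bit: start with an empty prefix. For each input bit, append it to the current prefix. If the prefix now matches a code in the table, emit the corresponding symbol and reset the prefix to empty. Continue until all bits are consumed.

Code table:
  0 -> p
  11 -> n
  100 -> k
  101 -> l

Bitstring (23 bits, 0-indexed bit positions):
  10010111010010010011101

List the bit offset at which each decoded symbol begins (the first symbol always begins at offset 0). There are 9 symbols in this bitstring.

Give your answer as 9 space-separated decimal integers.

Answer: 0 3 6 8 9 12 15 18 20

Derivation:
Bit 0: prefix='1' (no match yet)
Bit 1: prefix='10' (no match yet)
Bit 2: prefix='100' -> emit 'k', reset
Bit 3: prefix='1' (no match yet)
Bit 4: prefix='10' (no match yet)
Bit 5: prefix='101' -> emit 'l', reset
Bit 6: prefix='1' (no match yet)
Bit 7: prefix='11' -> emit 'n', reset
Bit 8: prefix='0' -> emit 'p', reset
Bit 9: prefix='1' (no match yet)
Bit 10: prefix='10' (no match yet)
Bit 11: prefix='100' -> emit 'k', reset
Bit 12: prefix='1' (no match yet)
Bit 13: prefix='10' (no match yet)
Bit 14: prefix='100' -> emit 'k', reset
Bit 15: prefix='1' (no match yet)
Bit 16: prefix='10' (no match yet)
Bit 17: prefix='100' -> emit 'k', reset
Bit 18: prefix='1' (no match yet)
Bit 19: prefix='11' -> emit 'n', reset
Bit 20: prefix='1' (no match yet)
Bit 21: prefix='10' (no match yet)
Bit 22: prefix='101' -> emit 'l', reset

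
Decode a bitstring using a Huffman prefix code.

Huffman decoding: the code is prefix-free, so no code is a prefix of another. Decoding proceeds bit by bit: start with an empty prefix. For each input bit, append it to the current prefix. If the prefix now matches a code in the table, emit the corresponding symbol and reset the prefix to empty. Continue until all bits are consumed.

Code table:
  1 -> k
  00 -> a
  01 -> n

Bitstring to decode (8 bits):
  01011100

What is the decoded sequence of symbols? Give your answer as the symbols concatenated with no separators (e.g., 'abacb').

Bit 0: prefix='0' (no match yet)
Bit 1: prefix='01' -> emit 'n', reset
Bit 2: prefix='0' (no match yet)
Bit 3: prefix='01' -> emit 'n', reset
Bit 4: prefix='1' -> emit 'k', reset
Bit 5: prefix='1' -> emit 'k', reset
Bit 6: prefix='0' (no match yet)
Bit 7: prefix='00' -> emit 'a', reset

Answer: nnkka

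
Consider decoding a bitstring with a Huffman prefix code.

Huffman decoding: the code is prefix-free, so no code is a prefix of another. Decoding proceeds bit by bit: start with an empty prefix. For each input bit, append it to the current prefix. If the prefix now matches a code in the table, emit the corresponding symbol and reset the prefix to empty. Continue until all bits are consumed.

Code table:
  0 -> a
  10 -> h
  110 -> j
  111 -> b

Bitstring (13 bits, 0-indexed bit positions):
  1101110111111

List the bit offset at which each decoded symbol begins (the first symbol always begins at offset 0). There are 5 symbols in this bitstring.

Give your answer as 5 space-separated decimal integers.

Answer: 0 3 6 7 10

Derivation:
Bit 0: prefix='1' (no match yet)
Bit 1: prefix='11' (no match yet)
Bit 2: prefix='110' -> emit 'j', reset
Bit 3: prefix='1' (no match yet)
Bit 4: prefix='11' (no match yet)
Bit 5: prefix='111' -> emit 'b', reset
Bit 6: prefix='0' -> emit 'a', reset
Bit 7: prefix='1' (no match yet)
Bit 8: prefix='11' (no match yet)
Bit 9: prefix='111' -> emit 'b', reset
Bit 10: prefix='1' (no match yet)
Bit 11: prefix='11' (no match yet)
Bit 12: prefix='111' -> emit 'b', reset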